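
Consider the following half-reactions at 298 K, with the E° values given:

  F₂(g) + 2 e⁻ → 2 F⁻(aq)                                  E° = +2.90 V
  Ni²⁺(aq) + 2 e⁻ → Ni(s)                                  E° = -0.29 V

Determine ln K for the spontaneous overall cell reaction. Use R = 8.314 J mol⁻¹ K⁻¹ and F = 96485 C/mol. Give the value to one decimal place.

Cathode: F₂/F⁻; anode: Ni²⁺/Ni. E°cell = (+2.90) − (-0.29) = +3.19 V, with n = 2.
ΔG° = −nFE° = −RT ln K, so ln K = nFE°/(RT) = (2)(96485)(+3.19) / ((8.314)(298)) = 248.459.

248.5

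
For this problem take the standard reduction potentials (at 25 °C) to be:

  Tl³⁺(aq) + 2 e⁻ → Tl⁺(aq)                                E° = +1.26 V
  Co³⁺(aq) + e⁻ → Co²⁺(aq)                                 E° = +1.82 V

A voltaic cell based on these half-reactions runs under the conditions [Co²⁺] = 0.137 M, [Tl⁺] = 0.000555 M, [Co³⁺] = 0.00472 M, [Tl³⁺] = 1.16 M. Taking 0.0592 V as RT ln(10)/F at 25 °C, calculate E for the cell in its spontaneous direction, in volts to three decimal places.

Co³⁺/Co²⁺ is the cathode (higher E°), Tl³⁺/Tl⁺ the anode: E°cell = +1.82 − (+1.26) = +0.56 V, n = 2.
Overall: 2 Co³⁺(aq) + Tl⁺(aq) → 2 Co²⁺(aq) + Tl³⁺(aq)
Q = [Co²⁺]^2·[Tl³⁺] / ([Co³⁺]^2·[Tl⁺]); log Q = 6.246.
E = E° − (0.0592/n) log Q = +0.56 − (0.0592/2)(6.246) = +0.375 V.

+0.375 V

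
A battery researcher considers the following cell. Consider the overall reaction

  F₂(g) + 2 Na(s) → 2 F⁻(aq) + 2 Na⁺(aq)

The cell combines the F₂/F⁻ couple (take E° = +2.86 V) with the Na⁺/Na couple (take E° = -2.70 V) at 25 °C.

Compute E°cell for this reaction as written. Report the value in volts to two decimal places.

+5.56 V

The F₂/F⁻ couple has the higher reduction potential, so it is the cathode; Na⁺/Na is oxidised at the anode.
E°cell = E°(cathode) − E°(anode) = (+2.86) − (-2.70) = +5.56 V.
Since E°cell > 0, the reaction is spontaneous under standard conditions.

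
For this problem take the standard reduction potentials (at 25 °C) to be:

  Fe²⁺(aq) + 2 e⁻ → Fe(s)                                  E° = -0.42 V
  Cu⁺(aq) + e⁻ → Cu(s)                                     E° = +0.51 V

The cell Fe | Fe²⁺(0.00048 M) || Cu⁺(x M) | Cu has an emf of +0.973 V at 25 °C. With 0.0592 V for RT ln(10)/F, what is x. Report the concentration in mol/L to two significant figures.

Cu⁺/Cu is the cathode, Fe²⁺/Fe the anode: E°cell = +0.93 V, n = 2.
Overall reaction: 2 Cu⁺(aq) + Fe(s) → 2 Cu(s) + Fe²⁺(aq); Q = [Fe²⁺]^1/[Cu⁺]^2.
From E = E° − (0.0592/n) log Q: log Q = (E° − E)·n/0.0592 = (+0.93 − (+0.973))·2/0.0592 = -1.4527.
So 2·log[Cu⁺] = 1·log(0.00048) − log Q = -3.3188 − (-1.4527) = -1.8661; log[Cu⁺] = -1.8661 / 2 = -0.9331; [Cu⁺] = 10^(-0.9331) ≈ 0.12 M.

0.12 M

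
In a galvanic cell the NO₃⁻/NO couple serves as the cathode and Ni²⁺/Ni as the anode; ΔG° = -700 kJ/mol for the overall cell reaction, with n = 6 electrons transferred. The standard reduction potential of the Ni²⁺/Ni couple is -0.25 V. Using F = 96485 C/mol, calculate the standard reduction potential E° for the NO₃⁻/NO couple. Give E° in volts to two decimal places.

+0.96 V

E°cell = −ΔG°/(nF) = −(-700×10³)/((6)(96485)) = +1.209 V.
Since NO₃⁻/NO is the cathode and Ni²⁺/Ni the anode, E°cell = E°(NO₃⁻/NO) − E°(Ni²⁺/Ni).
So E°(NO₃⁻/NO) = E°cell + E°(Ni²⁺/Ni) = +1.209 + (-0.25) = +0.96 V.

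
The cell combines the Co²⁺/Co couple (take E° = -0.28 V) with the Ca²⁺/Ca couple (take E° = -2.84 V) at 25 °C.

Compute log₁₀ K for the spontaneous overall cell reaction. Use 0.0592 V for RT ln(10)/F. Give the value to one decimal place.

Cathode: Co²⁺/Co; anode: Ca²⁺/Ca. E°cell = +2.56 V, n = 2.
log K = nE°cell / 0.0592 = (2)(+2.56) / 0.0592 = 86.5.

86.5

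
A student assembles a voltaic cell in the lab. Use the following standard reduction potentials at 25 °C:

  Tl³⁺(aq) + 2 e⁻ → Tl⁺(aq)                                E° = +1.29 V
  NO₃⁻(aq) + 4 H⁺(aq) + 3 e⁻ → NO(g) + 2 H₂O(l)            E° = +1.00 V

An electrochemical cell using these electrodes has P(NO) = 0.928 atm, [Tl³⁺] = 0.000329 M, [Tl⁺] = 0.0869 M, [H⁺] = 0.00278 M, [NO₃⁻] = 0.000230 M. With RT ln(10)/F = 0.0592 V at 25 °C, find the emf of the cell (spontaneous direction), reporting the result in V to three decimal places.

Tl³⁺/Tl⁺ is the cathode (higher E°), NO₃⁻/NO the anode: E°cell = +1.29 − (+1.00) = +0.29 V, n = 6.
Overall: 3 Tl³⁺(aq) + 2 NO(g) + 4 H₂O(l) → 3 Tl⁺(aq) + 2 NO₃⁻(aq) + 8 H⁺(aq)
Q = [Tl⁺]^3·[NO₃⁻]^2·[H⁺]^8 / ([Tl³⁺]^3·P(NO)^2); log Q = -20.394.
E = E° − (0.0592/n) log Q = +0.29 − (0.0592/6)(-20.394) = +0.491 V.

+0.491 V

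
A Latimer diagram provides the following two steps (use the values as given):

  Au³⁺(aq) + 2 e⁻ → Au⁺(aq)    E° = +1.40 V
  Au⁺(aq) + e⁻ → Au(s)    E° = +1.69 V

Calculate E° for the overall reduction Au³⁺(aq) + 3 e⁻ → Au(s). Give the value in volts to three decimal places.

Since ΔG° = −nFE° is additive over sequential reductions, n₃E°₃ = n₁E°₁ + n₂E°₂.
E°₃ = (2×+1.40 + 1×+1.69) / 3 = (+4.490) / 3 = +1.497 V.

+1.497 V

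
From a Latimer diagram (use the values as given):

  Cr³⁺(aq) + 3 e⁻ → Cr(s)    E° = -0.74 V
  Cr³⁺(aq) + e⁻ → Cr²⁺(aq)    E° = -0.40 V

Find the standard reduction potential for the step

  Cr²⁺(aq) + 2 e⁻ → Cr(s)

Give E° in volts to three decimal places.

Sequential free energies add, so n₃E°₃ = n₁E°₁ + n₂E°₂.
With n₃ = 3, and the known step contributing 1×(-0.40) V, the unknown satisfies 2·E° = 3×(-0.74) − 1×(-0.40) = -1.820.
E° = -1.820 / 2 = -0.910 V.

-0.910 V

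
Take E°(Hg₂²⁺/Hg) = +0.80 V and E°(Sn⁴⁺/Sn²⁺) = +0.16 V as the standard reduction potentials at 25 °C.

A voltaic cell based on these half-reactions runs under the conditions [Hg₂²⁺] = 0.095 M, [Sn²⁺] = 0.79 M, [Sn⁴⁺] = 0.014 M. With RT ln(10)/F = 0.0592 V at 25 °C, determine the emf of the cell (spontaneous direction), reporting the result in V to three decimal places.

Hg₂²⁺/Hg is the cathode (higher E°), Sn⁴⁺/Sn²⁺ the anode: E°cell = +0.80 − (+0.16) = +0.64 V, n = 2.
Overall: Hg₂²⁺(aq) + Sn²⁺(aq) → 2 Hg(l) + Sn⁴⁺(aq)
Q = [Sn⁴⁺] / ([Hg₂²⁺]·[Sn²⁺]); log Q = -0.729.
E = E° − (0.0592/n) log Q = +0.64 − (0.0592/2)(-0.729) = +0.662 V.

+0.662 V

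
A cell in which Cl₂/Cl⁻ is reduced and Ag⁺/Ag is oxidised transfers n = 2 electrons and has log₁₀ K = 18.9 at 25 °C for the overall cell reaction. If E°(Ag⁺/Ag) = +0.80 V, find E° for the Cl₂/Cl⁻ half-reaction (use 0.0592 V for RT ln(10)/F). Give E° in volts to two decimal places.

+1.36 V

E°cell = (0.0592/n)·log K = (0.0592/2)(18.9) = +0.559 V.
Since Cl₂/Cl⁻ is the cathode and Ag⁺/Ag the anode, E°cell = E°(Cl₂/Cl⁻) − E°(Ag⁺/Ag).
So E°(Cl₂/Cl⁻) = E°cell + E°(Ag⁺/Ag) = +0.559 + (+0.80) = +1.36 V.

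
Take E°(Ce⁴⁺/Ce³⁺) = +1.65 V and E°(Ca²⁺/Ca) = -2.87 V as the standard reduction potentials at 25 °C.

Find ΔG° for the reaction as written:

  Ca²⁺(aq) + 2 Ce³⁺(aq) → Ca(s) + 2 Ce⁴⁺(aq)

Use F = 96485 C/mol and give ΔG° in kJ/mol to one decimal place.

+872.2 kJ/mol

As written, Ca²⁺/Ca is reduced (cathode) and Ce⁴⁺/Ce³⁺ is oxidised (anode), so E°cell = (-2.87) − (+1.65) = -4.52 V.
Balancing electrons gives n = 2.
ΔG° = −nFE° = −(2)(96485)(-4.52) = 872,224 J = +872.2 kJ/mol.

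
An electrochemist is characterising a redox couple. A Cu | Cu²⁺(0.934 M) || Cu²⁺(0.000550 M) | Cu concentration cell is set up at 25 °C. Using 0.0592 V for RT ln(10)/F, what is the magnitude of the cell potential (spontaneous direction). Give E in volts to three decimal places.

+0.096 V

For a concentration cell E°cell = 0. The 0.934 M side is the cathode (reduction is favoured where [Cu²⁺] is higher).
With n = 2, E = −(0.0592/2) log([Cu²⁺]ₐₙ/[Cu²⁺]꜀ₐₜ) = −(0.0592/2) log(0.00055/0.934) = −(0.0592/2)(-3.230) = +0.096 V.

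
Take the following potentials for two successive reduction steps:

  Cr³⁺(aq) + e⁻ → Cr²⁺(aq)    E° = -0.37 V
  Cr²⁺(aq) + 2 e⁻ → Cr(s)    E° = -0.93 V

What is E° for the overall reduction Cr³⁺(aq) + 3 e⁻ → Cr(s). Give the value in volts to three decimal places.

-0.743 V

Since ΔG° = −nFE° is additive over sequential reductions, n₃E°₃ = n₁E°₁ + n₂E°₂.
E°₃ = (1×-0.37 + 2×-0.93) / 3 = (-2.230) / 3 = -0.743 V.
Simply averaging or adding the two E° values would be wrong; the electron-weighted sum is required.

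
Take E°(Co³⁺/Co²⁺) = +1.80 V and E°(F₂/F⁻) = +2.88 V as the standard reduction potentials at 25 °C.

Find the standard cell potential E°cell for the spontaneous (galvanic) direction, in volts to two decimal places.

+1.08 V

The F₂/F⁻ couple has the higher reduction potential, so it is the cathode; Co³⁺/Co²⁺ is oxidised at the anode.
E°cell = E°(cathode) − E°(anode) = (+2.88) − (+1.80) = +1.08 V.
Since E°cell > 0, the reaction is spontaneous under standard conditions.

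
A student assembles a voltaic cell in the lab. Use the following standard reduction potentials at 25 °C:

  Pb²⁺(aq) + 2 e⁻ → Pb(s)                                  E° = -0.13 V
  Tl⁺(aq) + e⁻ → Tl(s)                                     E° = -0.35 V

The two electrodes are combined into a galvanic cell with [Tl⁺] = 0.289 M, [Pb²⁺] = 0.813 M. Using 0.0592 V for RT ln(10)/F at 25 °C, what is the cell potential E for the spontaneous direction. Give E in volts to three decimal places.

Pb²⁺/Pb is the cathode (higher E°), Tl⁺/Tl the anode: E°cell = -0.13 − (-0.35) = +0.22 V, n = 2.
Overall: Pb²⁺(aq) + 2 Tl(s) → Pb(s) + 2 Tl⁺(aq)
Q = [Tl⁺]^2 / ([Pb²⁺]); log Q = -0.988.
E = E° − (0.0592/n) log Q = +0.22 − (0.0592/2)(-0.988) = +0.249 V.

+0.249 V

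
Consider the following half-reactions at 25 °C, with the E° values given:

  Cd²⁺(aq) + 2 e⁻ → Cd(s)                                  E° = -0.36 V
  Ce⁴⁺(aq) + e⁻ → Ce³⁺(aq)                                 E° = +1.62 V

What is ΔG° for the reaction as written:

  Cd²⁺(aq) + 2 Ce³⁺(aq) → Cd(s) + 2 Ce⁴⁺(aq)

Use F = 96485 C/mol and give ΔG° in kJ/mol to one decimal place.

+382.1 kJ/mol

As written, Cd²⁺/Cd is reduced (cathode) and Ce⁴⁺/Ce³⁺ is oxidised (anode), so E°cell = (-0.36) − (+1.62) = -1.98 V.
Balancing electrons gives n = 2.
ΔG° = −nFE° = −(2)(96485)(-1.98) = 382,081 J = +382.1 kJ/mol.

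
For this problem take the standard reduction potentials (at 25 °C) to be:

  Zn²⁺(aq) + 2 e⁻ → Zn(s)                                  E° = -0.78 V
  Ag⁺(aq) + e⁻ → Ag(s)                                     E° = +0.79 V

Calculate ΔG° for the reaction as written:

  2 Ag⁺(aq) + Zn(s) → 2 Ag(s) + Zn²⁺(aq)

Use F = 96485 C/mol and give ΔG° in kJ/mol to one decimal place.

-303.0 kJ/mol

As written, Ag⁺/Ag is reduced (cathode) and Zn²⁺/Zn is oxidised (anode), so E°cell = (+0.79) − (-0.78) = +1.57 V.
Balancing electrons gives n = 2.
ΔG° = −nFE° = −(2)(96485)(+1.57) = -302,963 J = -303.0 kJ/mol.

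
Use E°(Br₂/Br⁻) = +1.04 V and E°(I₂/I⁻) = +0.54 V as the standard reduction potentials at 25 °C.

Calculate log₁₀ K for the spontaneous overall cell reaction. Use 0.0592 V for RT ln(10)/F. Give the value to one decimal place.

Cathode: Br₂/Br⁻; anode: I₂/I⁻. E°cell = +0.50 V, n = 2.
log K = nE°cell / 0.0592 = (2)(+0.50) / 0.0592 = 16.9.

16.9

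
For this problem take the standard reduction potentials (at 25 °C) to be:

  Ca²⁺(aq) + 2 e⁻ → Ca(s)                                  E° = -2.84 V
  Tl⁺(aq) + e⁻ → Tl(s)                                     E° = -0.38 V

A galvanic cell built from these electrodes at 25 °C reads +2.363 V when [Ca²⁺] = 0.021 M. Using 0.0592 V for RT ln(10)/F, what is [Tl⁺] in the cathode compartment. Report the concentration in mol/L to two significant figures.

Tl⁺/Tl is the cathode, Ca²⁺/Ca the anode: E°cell = +2.46 V, n = 2.
Overall reaction: 2 Tl⁺(aq) + Ca(s) → 2 Tl(s) + Ca²⁺(aq); Q = [Ca²⁺]^1/[Tl⁺]^2.
From E = E° − (0.0592/n) log Q: log Q = (E° − E)·n/0.0592 = (+2.46 − (+2.363))·2/0.0592 = 3.2770.
So 2·log[Tl⁺] = 1·log(0.021) − log Q = -1.6778 − (3.2770) = -4.9548; log[Tl⁺] = -4.9548 / 2 = -2.4774; [Tl⁺] = 10^(-2.4774) ≈ 0.0033 M.

0.0033 M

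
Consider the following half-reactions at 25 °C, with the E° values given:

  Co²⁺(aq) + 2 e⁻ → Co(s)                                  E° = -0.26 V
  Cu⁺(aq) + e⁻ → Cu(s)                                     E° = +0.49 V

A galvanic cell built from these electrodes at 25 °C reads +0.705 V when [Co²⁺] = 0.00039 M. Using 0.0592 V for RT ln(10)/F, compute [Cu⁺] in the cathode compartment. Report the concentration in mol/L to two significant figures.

0.0034 M

Cu⁺/Cu is the cathode, Co²⁺/Co the anode: E°cell = +0.75 V, n = 2.
Overall reaction: 2 Cu⁺(aq) + Co(s) → 2 Cu(s) + Co²⁺(aq); Q = [Co²⁺]^1/[Cu⁺]^2.
From E = E° − (0.0592/n) log Q: log Q = (E° − E)·n/0.0592 = (+0.75 − (+0.705))·2/0.0592 = 1.5203.
So 2·log[Cu⁺] = 1·log(0.00039) − log Q = -3.4089 − (1.5203) = -4.9292; log[Cu⁺] = -4.9292 / 2 = -2.4646; [Cu⁺] = 10^(-2.4646) ≈ 0.0034 M.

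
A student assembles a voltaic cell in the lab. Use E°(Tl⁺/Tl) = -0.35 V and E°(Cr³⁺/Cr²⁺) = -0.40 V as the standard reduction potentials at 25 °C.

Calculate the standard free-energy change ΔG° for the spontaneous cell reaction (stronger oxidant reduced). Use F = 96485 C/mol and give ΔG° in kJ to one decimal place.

-4.8 kJ

Tl⁺/Tl (E° = -0.35 V) is the cathode; Cr³⁺/Cr²⁺ (E° = -0.40 V) is the anode, so E°cell = +0.05 V.
Balancing electrons gives n = 1 (lcm of 1 and 1).
ΔG° = −nFE° = −(1)(96485)(+0.05) = -4,824 J = -4.8 kJ.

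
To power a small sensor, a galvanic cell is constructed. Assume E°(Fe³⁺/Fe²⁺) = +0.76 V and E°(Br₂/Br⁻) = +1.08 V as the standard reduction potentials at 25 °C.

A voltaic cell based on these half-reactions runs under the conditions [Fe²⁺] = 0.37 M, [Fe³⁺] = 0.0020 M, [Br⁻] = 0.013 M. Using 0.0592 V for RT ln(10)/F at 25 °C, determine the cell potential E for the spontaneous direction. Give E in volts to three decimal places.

+0.566 V

Br₂/Br⁻ is the cathode (higher E°), Fe³⁺/Fe²⁺ the anode: E°cell = +1.08 − (+0.76) = +0.32 V, n = 2.
Overall: Br₂(l) + 2 Fe²⁺(aq) → 2 Br⁻(aq) + 2 Fe³⁺(aq)
Q = [Br⁻]^2·[Fe³⁺]^2 / ([Fe²⁺]^2); log Q = -8.306.
E = E° − (0.0592/n) log Q = +0.32 − (0.0592/2)(-8.306) = +0.566 V.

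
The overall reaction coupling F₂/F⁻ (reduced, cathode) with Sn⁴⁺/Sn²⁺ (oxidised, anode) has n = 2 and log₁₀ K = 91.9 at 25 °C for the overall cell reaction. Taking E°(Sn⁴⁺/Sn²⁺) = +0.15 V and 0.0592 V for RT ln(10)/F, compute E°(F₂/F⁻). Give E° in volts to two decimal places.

+2.87 V

E°cell = (0.0592/n)·log K = (0.0592/2)(91.9) = +2.720 V.
Since F₂/F⁻ is the cathode and Sn⁴⁺/Sn²⁺ the anode, E°cell = E°(F₂/F⁻) − E°(Sn⁴⁺/Sn²⁺).
So E°(F₂/F⁻) = E°cell + E°(Sn⁴⁺/Sn²⁺) = +2.720 + (+0.15) = +2.87 V.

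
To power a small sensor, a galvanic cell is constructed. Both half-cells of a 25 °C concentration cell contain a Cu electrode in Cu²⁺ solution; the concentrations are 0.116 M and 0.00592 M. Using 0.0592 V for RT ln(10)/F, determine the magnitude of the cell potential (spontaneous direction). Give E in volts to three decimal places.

+0.038 V

For a concentration cell E°cell = 0. The 0.116 M side is the cathode (reduction is favoured where [Cu²⁺] is higher).
With n = 2, E = −(0.0592/2) log([Cu²⁺]ₐₙ/[Cu²⁺]꜀ₐₜ) = −(0.0592/2) log(0.00592/0.116) = −(0.0592/2)(-1.292) = +0.038 V.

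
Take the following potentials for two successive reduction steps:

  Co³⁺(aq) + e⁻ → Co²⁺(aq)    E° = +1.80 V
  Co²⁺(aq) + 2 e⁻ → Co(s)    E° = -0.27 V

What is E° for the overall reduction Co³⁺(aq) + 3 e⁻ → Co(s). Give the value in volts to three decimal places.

Since ΔG° = −nFE° is additive over sequential reductions, n₃E°₃ = n₁E°₁ + n₂E°₂.
E°₃ = (1×+1.80 + 2×-0.27) / 3 = (+1.260) / 3 = +0.420 V.
E° values themselves are not directly additive — weighting by electron count is essential.

+0.420 V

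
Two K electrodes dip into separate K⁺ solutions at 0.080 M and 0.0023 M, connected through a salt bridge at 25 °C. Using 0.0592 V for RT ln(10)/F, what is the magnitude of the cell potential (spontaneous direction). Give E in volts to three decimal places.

+0.091 V

For a concentration cell E°cell = 0. The 0.080 M side is the cathode (reduction is favoured where [K⁺] is higher).
With n = 1, E = −(0.0592/1) log([K⁺]ₐₙ/[K⁺]꜀ₐₜ) = −(0.0592/1) log(0.0023/0.08) = −(0.0592/1)(-1.541) = +0.091 V.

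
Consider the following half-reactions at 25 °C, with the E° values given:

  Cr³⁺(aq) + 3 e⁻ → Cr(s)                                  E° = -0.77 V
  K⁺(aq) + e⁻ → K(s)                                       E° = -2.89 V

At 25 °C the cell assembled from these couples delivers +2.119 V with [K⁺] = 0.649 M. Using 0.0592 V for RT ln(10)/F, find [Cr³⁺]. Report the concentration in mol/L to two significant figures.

Cr³⁺/Cr is the cathode, K⁺/K the anode: E°cell = +2.12 V, n = 3.
Overall reaction: Cr³⁺(aq) + 3 K(s) → Cr(s) + 3 K⁺(aq); Q = [K⁺]^3/[Cr³⁺]^1.
From E = E° − (0.0592/n) log Q: log Q = (E° − E)·n/0.0592 = (+2.12 − (+2.119))·3/0.0592 = 0.0507.
So 1·log[Cr³⁺] = 3·log(0.649) − log Q = -0.5633 − (0.0507) = -0.6140; [Cr³⁺] = 10^(-0.6140) ≈ 0.24 M.

0.24 M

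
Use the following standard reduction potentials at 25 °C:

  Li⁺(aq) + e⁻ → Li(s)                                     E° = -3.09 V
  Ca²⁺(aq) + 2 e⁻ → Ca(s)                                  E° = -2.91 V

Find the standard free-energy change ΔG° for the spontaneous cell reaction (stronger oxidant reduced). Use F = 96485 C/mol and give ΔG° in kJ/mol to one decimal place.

-34.7 kJ/mol

Ca²⁺/Ca (E° = -2.91 V) is the cathode; Li⁺/Li (E° = -3.09 V) is the anode, so E°cell = +0.18 V.
Balancing electrons gives n = 2 (lcm of 2 and 1).
ΔG° = −nFE° = −(2)(96485)(+0.18) = -34,735 J = -34.7 kJ/mol.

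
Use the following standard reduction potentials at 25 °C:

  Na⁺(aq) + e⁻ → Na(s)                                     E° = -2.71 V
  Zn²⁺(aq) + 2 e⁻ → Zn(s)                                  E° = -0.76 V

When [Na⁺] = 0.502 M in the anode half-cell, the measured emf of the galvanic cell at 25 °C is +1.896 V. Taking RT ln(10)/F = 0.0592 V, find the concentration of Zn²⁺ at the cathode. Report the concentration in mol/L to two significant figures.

0.0038 M

Zn²⁺/Zn is the cathode, Na⁺/Na the anode: E°cell = +1.95 V, n = 2.
Overall reaction: Zn²⁺(aq) + 2 Na(s) → Zn(s) + 2 Na⁺(aq); Q = [Na⁺]^2/[Zn²⁺]^1.
From E = E° − (0.0592/n) log Q: log Q = (E° − E)·n/0.0592 = (+1.95 − (+1.896))·2/0.0592 = 1.8243.
So 1·log[Zn²⁺] = 2·log(0.502) − log Q = -0.5986 − (1.8243) = -2.4229; [Zn²⁺] = 10^(-2.4229) ≈ 0.0038 M.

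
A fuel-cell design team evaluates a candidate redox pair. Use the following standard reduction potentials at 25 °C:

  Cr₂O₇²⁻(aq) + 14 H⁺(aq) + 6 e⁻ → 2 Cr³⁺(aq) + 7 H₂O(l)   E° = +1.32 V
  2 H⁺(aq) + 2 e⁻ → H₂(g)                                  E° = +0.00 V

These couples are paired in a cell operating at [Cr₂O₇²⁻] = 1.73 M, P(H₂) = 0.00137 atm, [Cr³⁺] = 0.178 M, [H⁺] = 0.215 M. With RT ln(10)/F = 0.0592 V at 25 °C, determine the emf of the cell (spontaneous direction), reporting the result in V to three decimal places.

+1.200 V

Cr₂O₇²⁻/Cr³⁺ is the cathode (higher E°), H⁺/H₂ the anode: E°cell = +1.32 − (+0.00) = +1.32 V, n = 6.
Overall: Cr₂O₇²⁻(aq) + 8 H⁺(aq) + 3 H₂(g) → 2 Cr³⁺(aq) + 7 H₂O(l)
Q = [Cr³⁺]^2 / ([Cr₂O₇²⁻]·[H⁺]^8·P(H₂)^3); log Q = 12.193.
E = E° − (0.0592/n) log Q = +1.32 − (0.0592/6)(12.193) = +1.200 V.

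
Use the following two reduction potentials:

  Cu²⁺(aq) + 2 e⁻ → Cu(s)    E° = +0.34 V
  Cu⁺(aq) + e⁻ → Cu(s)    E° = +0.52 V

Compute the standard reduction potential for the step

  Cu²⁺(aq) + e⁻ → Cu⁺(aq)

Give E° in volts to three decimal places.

+0.160 V

Sequential free energies add, so n₃E°₃ = n₁E°₁ + n₂E°₂.
With n₃ = 2, and the known step contributing 1×(+0.52) V, the unknown satisfies 1·E° = 2×(+0.34) − 1×(+0.52) = +0.160.
E° = +0.160 / 1 = +0.160 V.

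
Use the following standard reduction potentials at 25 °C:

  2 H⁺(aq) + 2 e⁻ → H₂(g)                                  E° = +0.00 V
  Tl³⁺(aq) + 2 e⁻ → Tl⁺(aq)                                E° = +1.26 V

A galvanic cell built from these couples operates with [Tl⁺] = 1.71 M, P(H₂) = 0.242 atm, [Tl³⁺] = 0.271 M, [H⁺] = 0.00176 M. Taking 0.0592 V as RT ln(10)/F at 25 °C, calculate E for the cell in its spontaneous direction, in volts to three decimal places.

+1.381 V

Tl³⁺/Tl⁺ is the cathode (higher E°), H⁺/H₂ the anode: E°cell = +1.26 − (+0.00) = +1.26 V, n = 2.
Overall: Tl³⁺(aq) + H₂(g) → Tl⁺(aq) + 2 H⁺(aq)
Q = [Tl⁺]·[H⁺]^2 / ([Tl³⁺]·P(H₂)); log Q = -4.093.
E = E° − (0.0592/n) log Q = +1.26 − (0.0592/2)(-4.093) = +1.381 V.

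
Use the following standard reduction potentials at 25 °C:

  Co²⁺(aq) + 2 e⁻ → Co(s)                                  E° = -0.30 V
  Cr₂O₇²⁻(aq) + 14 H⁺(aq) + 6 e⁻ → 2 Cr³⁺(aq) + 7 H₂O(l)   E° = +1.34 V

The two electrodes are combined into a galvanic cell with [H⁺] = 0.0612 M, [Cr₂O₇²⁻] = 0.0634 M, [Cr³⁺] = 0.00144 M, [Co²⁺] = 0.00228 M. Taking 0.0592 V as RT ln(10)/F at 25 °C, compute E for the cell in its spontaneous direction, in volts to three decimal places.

+1.595 V

Cr₂O₇²⁻/Cr³⁺ is the cathode (higher E°), Co²⁺/Co the anode: E°cell = +1.34 − (-0.30) = +1.64 V, n = 6.
Overall: Cr₂O₇²⁻(aq) + 14 H⁺(aq) + 3 Co(s) → 2 Cr³⁺(aq) + 7 H₂O(l) + 3 Co²⁺(aq)
Q = [Cr³⁺]^2·[Co²⁺]^3 / ([Cr₂O₇²⁻]·[H⁺]^14); log Q = 4.574.
E = E° − (0.0592/n) log Q = +1.64 − (0.0592/6)(4.574) = +1.595 V.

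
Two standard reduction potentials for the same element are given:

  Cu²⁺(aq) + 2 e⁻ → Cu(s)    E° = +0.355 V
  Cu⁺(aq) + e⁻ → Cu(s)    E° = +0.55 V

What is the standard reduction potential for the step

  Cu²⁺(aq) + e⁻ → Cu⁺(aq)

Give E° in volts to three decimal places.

Sequential free energies add, so n₃E°₃ = n₁E°₁ + n₂E°₂.
With n₃ = 2, and the known step contributing 1×(+0.55) V, the unknown satisfies 1·E° = 2×(+0.355) − 1×(+0.55) = +0.160.
E° = +0.160 / 1 = +0.160 V.

+0.160 V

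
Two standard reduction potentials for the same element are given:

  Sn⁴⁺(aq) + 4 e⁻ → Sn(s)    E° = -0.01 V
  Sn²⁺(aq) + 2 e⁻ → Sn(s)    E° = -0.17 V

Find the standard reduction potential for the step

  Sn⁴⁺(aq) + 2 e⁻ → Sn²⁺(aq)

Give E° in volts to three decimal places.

Sequential free energies add, so n₃E°₃ = n₁E°₁ + n₂E°₂.
With n₃ = 4, and the known step contributing 2×(-0.17) V, the unknown satisfies 2·E° = 4×(-0.01) − 2×(-0.17) = +0.300.
E° = +0.300 / 2 = +0.150 V.

+0.150 V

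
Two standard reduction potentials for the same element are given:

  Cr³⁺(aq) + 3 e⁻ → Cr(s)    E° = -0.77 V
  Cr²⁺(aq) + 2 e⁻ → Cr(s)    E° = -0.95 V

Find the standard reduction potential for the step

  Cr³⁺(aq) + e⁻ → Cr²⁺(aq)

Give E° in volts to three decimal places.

Sequential free energies add, so n₃E°₃ = n₁E°₁ + n₂E°₂.
With n₃ = 3, and the known step contributing 2×(-0.95) V, the unknown satisfies 1·E° = 3×(-0.77) − 2×(-0.95) = -0.410.
E° = -0.410 / 1 = -0.410 V.

-0.410 V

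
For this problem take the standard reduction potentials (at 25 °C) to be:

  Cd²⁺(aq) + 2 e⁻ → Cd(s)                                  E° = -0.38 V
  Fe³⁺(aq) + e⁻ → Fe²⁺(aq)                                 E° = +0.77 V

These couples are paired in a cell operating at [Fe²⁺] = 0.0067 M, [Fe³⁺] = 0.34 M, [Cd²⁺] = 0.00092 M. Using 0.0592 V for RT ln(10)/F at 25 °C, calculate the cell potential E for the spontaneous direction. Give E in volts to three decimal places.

Fe³⁺/Fe²⁺ is the cathode (higher E°), Cd²⁺/Cd the anode: E°cell = +0.77 − (-0.38) = +1.15 V, n = 2.
Overall: 2 Fe³⁺(aq) + Cd(s) → 2 Fe²⁺(aq) + Cd²⁺(aq)
Q = [Fe²⁺]^2·[Cd²⁺] / ([Fe³⁺]^2); log Q = -6.447.
E = E° − (0.0592/n) log Q = +1.15 − (0.0592/2)(-6.447) = +1.341 V.

+1.341 V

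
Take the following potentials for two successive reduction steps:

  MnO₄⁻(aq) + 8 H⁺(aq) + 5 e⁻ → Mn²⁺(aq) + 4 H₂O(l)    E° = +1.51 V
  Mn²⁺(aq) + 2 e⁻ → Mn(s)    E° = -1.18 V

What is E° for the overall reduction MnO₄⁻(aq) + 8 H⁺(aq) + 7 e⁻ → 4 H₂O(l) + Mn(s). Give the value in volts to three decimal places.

+0.741 V

Adding the free-energy changes (−nFE°) of the two steps gives −n₃FE°₃ = −n₁FE°₁ − n₂FE°₂.
E°₃ = (5×+1.51 + 2×-1.18) / 7 = (+5.190) / 7 = +0.741 V.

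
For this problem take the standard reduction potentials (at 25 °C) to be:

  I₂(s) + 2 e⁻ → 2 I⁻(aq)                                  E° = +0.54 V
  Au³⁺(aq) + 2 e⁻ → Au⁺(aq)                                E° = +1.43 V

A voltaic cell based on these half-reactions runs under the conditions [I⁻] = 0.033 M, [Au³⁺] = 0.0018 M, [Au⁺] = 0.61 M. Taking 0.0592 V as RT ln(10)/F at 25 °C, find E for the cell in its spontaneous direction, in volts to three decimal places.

+0.727 V

Au³⁺/Au⁺ is the cathode (higher E°), I₂/I⁻ the anode: E°cell = +1.43 − (+0.54) = +0.89 V, n = 2.
Overall: Au³⁺(aq) + 2 I⁻(aq) → Au⁺(aq) + I₂(s)
Q = [Au⁺] / ([Au³⁺]·[I⁻]^2); log Q = 5.493.
E = E° − (0.0592/n) log Q = +0.89 − (0.0592/2)(5.493) = +0.727 V.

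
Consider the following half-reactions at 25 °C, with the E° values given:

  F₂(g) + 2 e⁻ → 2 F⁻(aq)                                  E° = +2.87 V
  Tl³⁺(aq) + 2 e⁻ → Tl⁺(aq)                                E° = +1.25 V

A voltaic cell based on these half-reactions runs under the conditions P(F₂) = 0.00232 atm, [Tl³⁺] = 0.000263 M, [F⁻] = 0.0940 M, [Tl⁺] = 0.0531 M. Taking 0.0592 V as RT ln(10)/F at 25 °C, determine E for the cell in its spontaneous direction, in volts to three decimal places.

F₂/F⁻ is the cathode (higher E°), Tl³⁺/Tl⁺ the anode: E°cell = +2.87 − (+1.25) = +1.62 V, n = 2.
Overall: F₂(g) + Tl⁺(aq) → 2 F⁻(aq) + Tl³⁺(aq)
Q = [F⁻]^2·[Tl³⁺] / (P(F₂)·[Tl⁺]); log Q = -1.724.
E = E° − (0.0592/n) log Q = +1.62 − (0.0592/2)(-1.724) = +1.671 V.

+1.671 V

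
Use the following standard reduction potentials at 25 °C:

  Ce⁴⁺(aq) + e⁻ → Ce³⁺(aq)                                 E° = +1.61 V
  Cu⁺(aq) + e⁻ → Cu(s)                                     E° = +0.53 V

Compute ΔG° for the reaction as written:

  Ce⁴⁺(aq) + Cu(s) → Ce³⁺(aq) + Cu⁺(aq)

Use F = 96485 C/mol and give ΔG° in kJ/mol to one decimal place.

As written, Ce⁴⁺/Ce³⁺ is reduced (cathode) and Cu⁺/Cu is oxidised (anode), so E°cell = (+1.61) − (+0.53) = +1.08 V.
Balancing electrons gives n = 1.
ΔG° = −nFE° = −(1)(96485)(+1.08) = -104,204 J = -104.2 kJ/mol.

-104.2 kJ/mol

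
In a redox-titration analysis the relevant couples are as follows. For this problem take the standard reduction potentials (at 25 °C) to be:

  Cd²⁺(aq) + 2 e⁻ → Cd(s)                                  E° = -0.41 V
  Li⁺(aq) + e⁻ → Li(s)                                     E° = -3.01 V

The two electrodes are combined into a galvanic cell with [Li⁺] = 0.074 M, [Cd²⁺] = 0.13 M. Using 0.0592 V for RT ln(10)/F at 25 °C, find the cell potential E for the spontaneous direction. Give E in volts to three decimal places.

Cd²⁺/Cd is the cathode (higher E°), Li⁺/Li the anode: E°cell = -0.41 − (-3.01) = +2.60 V, n = 2.
Overall: Cd²⁺(aq) + 2 Li(s) → Cd(s) + 2 Li⁺(aq)
Q = [Li⁺]^2 / ([Cd²⁺]); log Q = -1.375.
E = E° − (0.0592/n) log Q = +2.60 − (0.0592/2)(-1.375) = +2.641 V.

+2.641 V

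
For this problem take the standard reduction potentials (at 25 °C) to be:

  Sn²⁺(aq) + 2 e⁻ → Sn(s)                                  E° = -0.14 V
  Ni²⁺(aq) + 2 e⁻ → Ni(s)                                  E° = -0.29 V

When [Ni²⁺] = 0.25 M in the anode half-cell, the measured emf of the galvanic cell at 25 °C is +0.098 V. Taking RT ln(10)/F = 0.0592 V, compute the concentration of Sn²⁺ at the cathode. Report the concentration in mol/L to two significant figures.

Sn²⁺/Sn is the cathode, Ni²⁺/Ni the anode: E°cell = +0.15 V, n = 2.
Overall reaction: Sn²⁺(aq) + Ni(s) → Sn(s) + Ni²⁺(aq); Q = [Ni²⁺]^1/[Sn²⁺]^1.
From E = E° − (0.0592/n) log Q: log Q = (E° − E)·n/0.0592 = (+0.15 − (+0.098))·2/0.0592 = 1.7568.
So 1·log[Sn²⁺] = 1·log(0.25) − log Q = -0.6021 − (1.7568) = -2.3589; [Sn²⁺] = 10^(-2.3589) ≈ 0.0044 M.

0.0044 M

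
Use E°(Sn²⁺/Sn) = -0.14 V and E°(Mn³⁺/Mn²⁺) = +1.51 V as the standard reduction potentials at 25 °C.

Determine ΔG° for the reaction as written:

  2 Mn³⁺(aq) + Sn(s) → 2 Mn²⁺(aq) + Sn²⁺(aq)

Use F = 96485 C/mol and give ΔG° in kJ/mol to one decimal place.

As written, Mn³⁺/Mn²⁺ is reduced (cathode) and Sn²⁺/Sn is oxidised (anode), so E°cell = (+1.51) − (-0.14) = +1.65 V.
Balancing electrons gives n = 2.
ΔG° = −nFE° = −(2)(96485)(+1.65) = -318,400 J = -318.4 kJ/mol.

-318.4 kJ/mol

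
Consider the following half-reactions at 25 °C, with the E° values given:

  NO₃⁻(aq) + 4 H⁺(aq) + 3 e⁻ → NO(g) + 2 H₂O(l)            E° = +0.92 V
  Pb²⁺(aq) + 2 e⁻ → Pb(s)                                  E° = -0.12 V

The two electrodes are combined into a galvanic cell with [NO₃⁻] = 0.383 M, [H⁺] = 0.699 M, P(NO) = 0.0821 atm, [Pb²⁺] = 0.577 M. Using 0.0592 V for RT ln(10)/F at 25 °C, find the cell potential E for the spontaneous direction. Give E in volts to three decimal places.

NO₃⁻/NO is the cathode (higher E°), Pb²⁺/Pb the anode: E°cell = +0.92 − (-0.12) = +1.04 V, n = 6.
Overall: 2 NO₃⁻(aq) + 8 H⁺(aq) + 3 Pb(s) → 2 NO(g) + 4 H₂O(l) + 3 Pb²⁺(aq)
Q = P(NO)^2·[Pb²⁺]^3 / ([NO₃⁻]^2·[H⁺]^8); log Q = -0.810.
E = E° − (0.0592/n) log Q = +1.04 − (0.0592/6)(-0.810) = +1.048 V.

+1.048 V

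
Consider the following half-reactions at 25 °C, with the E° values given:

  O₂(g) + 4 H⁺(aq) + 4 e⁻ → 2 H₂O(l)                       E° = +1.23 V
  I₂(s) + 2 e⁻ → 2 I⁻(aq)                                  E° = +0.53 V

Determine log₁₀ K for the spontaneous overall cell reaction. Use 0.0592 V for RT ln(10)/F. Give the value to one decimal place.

Cathode: O₂/H₂O; anode: I₂/I⁻. E°cell = +0.70 V, n = 4.
log K = nE°cell / 0.0592 = (4)(+0.70) / 0.0592 = 47.3.

47.3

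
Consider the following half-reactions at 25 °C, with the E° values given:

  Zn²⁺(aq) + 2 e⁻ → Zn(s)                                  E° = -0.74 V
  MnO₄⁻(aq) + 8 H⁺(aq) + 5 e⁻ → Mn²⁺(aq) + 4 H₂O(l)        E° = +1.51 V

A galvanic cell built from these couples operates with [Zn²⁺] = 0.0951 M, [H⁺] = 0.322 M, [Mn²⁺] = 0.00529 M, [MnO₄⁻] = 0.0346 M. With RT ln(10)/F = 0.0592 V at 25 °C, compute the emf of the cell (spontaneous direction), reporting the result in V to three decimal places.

MnO₄⁻/Mn²⁺ is the cathode (higher E°), Zn²⁺/Zn the anode: E°cell = +1.51 − (-0.74) = +2.25 V, n = 10.
Overall: 2 MnO₄⁻(aq) + 16 H⁺(aq) + 5 Zn(s) → 2 Mn²⁺(aq) + 8 H₂O(l) + 5 Zn²⁺(aq)
Q = [Mn²⁺]^2·[Zn²⁺]^5 / ([MnO₄⁻]^2·[H⁺]^16); log Q = 1.134.
E = E° − (0.0592/n) log Q = +2.25 − (0.0592/10)(1.134) = +2.243 V.

+2.243 V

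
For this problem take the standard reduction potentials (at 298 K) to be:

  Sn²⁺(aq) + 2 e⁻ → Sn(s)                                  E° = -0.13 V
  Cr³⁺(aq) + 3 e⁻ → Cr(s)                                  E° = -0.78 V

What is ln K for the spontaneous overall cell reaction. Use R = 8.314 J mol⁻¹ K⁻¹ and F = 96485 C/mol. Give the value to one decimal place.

151.9

Cathode: Sn²⁺/Sn; anode: Cr³⁺/Cr. E°cell = (-0.13) − (-0.78) = +0.65 V, with n = 6.
ΔG° = −nFE° = −RT ln K, so ln K = nFE°/(RT) = (6)(96485)(+0.65) / ((8.314)(298)) = 151.879.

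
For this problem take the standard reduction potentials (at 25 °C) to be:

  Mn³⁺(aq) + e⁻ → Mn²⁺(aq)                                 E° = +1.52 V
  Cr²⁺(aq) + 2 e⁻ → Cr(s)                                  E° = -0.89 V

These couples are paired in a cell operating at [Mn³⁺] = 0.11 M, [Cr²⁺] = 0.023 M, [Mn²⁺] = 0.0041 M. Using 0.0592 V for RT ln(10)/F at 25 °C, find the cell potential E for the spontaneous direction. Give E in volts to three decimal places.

+2.543 V

Mn³⁺/Mn²⁺ is the cathode (higher E°), Cr²⁺/Cr the anode: E°cell = +1.52 − (-0.89) = +2.41 V, n = 2.
Overall: 2 Mn³⁺(aq) + Cr(s) → 2 Mn²⁺(aq) + Cr²⁺(aq)
Q = [Mn²⁺]^2·[Cr²⁺] / ([Mn³⁺]^2); log Q = -4.495.
E = E° − (0.0592/n) log Q = +2.41 − (0.0592/2)(-4.495) = +2.543 V.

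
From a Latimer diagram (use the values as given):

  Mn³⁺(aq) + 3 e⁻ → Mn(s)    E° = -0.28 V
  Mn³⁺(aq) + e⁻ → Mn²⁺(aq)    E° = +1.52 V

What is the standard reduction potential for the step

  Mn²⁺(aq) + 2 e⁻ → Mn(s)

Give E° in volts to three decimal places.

Sequential free energies add, so n₃E°₃ = n₁E°₁ + n₂E°₂.
With n₃ = 3, and the known step contributing 1×(+1.52) V, the unknown satisfies 2·E° = 3×(-0.28) − 1×(+1.52) = -2.360.
E° = -2.360 / 2 = -1.180 V.

-1.180 V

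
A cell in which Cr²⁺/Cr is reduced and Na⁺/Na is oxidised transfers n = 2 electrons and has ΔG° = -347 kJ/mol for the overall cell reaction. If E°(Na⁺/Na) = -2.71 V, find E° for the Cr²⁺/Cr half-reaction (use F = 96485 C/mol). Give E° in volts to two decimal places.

E°cell = −ΔG°/(nF) = −(-347×10³)/((2)(96485)) = +1.798 V.
Since Cr²⁺/Cr is the cathode and Na⁺/Na the anode, E°cell = E°(Cr²⁺/Cr) − E°(Na⁺/Na).
So E°(Cr²⁺/Cr) = E°cell + E°(Na⁺/Na) = +1.798 + (-2.71) = -0.91 V.

-0.91 V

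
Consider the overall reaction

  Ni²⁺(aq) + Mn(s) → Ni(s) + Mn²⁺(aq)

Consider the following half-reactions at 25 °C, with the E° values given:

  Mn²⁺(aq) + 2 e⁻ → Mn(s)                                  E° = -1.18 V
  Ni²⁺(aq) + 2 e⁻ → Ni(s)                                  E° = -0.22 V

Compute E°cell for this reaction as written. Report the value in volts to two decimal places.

+0.96 V

The Ni²⁺/Ni couple has the higher reduction potential, so it is the cathode; Mn²⁺/Mn is oxidised at the anode.
E°cell = E°(cathode) − E°(anode) = (-0.22) − (-1.18) = +0.96 V.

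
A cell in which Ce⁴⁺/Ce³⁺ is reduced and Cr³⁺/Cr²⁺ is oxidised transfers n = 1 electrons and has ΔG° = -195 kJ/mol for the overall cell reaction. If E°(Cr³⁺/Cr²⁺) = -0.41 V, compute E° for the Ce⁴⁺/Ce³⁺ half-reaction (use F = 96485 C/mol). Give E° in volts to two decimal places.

E°cell = −ΔG°/(nF) = −(-195×10³)/((1)(96485)) = +2.021 V.
Since Ce⁴⁺/Ce³⁺ is the cathode and Cr³⁺/Cr²⁺ the anode, E°cell = E°(Ce⁴⁺/Ce³⁺) − E°(Cr³⁺/Cr²⁺).
So E°(Ce⁴⁺/Ce³⁺) = E°cell + E°(Cr³⁺/Cr²⁺) = +2.021 + (-0.41) = +1.61 V.

+1.61 V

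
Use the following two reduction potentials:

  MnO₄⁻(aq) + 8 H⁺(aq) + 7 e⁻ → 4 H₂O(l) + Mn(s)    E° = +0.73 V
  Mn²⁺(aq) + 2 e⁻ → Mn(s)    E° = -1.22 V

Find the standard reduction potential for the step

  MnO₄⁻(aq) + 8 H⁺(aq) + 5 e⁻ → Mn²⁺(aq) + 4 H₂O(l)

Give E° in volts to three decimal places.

+1.510 V

Sequential free energies add, so n₃E°₃ = n₁E°₁ + n₂E°₂.
With n₃ = 7, and the known step contributing 2×(-1.22) V, the unknown satisfies 5·E° = 7×(+0.73) − 2×(-1.22) = +7.550.
E° = +7.550 / 5 = +1.510 V.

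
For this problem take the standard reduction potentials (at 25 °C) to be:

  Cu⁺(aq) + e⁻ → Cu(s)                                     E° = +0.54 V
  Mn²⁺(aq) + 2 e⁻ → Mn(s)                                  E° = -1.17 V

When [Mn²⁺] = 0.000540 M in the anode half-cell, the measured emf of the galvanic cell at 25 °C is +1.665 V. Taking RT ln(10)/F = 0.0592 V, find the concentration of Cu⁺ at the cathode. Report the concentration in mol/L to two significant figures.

Cu⁺/Cu is the cathode, Mn²⁺/Mn the anode: E°cell = +1.71 V, n = 2.
Overall reaction: 2 Cu⁺(aq) + Mn(s) → 2 Cu(s) + Mn²⁺(aq); Q = [Mn²⁺]^1/[Cu⁺]^2.
From E = E° − (0.0592/n) log Q: log Q = (E° − E)·n/0.0592 = (+1.71 − (+1.665))·2/0.0592 = 1.5203.
So 2·log[Cu⁺] = 1·log(0.00054) − log Q = -3.2676 − (1.5203) = -4.7879; log[Cu⁺] = -4.7879 / 2 = -2.3939; [Cu⁺] = 10^(-2.3939) ≈ 0.0040 M.

0.0040 M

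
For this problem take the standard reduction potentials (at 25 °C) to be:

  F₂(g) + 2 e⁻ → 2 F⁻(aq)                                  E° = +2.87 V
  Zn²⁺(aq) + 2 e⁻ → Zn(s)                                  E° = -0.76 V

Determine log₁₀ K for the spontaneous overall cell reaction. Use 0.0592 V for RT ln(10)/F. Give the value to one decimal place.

122.6

Cathode: F₂/F⁻; anode: Zn²⁺/Zn. E°cell = +3.63 V, n = 2.
log K = nE°cell / 0.0592 = (2)(+3.63) / 0.0592 = 122.6.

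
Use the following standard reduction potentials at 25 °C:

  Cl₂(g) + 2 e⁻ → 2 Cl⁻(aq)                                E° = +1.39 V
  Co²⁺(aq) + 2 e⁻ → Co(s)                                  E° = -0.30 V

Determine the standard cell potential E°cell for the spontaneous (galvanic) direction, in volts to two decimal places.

+1.69 V

The Cl₂/Cl⁻ couple has the higher reduction potential, so it is the cathode; Co²⁺/Co is oxidised at the anode.
E°cell = E°(cathode) − E°(anode) = (+1.39) − (-0.30) = +1.69 V.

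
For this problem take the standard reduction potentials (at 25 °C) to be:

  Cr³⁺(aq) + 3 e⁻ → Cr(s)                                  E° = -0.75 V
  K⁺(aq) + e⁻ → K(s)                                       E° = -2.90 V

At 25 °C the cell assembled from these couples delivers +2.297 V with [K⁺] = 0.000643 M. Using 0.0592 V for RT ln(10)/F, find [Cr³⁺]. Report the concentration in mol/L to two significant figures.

0.0075 M

Cr³⁺/Cr is the cathode, K⁺/K the anode: E°cell = +2.15 V, n = 3.
Overall reaction: Cr³⁺(aq) + 3 K(s) → Cr(s) + 3 K⁺(aq); Q = [K⁺]^3/[Cr³⁺]^1.
From E = E° − (0.0592/n) log Q: log Q = (E° − E)·n/0.0592 = (+2.15 − (+2.297))·3/0.0592 = -7.4493.
So 1·log[Cr³⁺] = 3·log(0.000643) − log Q = -9.5754 − (-7.4493) = -2.1261; [Cr³⁺] = 10^(-2.1261) ≈ 0.0075 M.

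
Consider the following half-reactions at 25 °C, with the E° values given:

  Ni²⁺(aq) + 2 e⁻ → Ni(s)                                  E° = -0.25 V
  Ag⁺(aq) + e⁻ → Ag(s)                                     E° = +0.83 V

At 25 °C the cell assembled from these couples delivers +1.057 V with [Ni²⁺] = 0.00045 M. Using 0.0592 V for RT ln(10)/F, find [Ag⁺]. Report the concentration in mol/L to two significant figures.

Ag⁺/Ag is the cathode, Ni²⁺/Ni the anode: E°cell = +1.08 V, n = 2.
Overall reaction: 2 Ag⁺(aq) + Ni(s) → 2 Ag(s) + Ni²⁺(aq); Q = [Ni²⁺]^1/[Ag⁺]^2.
From E = E° − (0.0592/n) log Q: log Q = (E° − E)·n/0.0592 = (+1.08 − (+1.057))·2/0.0592 = 0.7770.
So 2·log[Ag⁺] = 1·log(0.00045) − log Q = -3.3468 − (0.7770) = -4.1238; log[Ag⁺] = -4.1238 / 2 = -2.0619; [Ag⁺] = 10^(-2.0619) ≈ 0.0087 M.

0.0087 M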